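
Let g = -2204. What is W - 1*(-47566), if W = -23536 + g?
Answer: 21826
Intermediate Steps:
W = -25740 (W = -23536 - 2204 = -25740)
W - 1*(-47566) = -25740 - 1*(-47566) = -25740 + 47566 = 21826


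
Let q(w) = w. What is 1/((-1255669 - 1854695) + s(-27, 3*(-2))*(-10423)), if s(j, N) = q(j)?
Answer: -1/2828943 ≈ -3.5349e-7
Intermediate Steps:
s(j, N) = j
1/((-1255669 - 1854695) + s(-27, 3*(-2))*(-10423)) = 1/((-1255669 - 1854695) - 27*(-10423)) = 1/(-3110364 + 281421) = 1/(-2828943) = -1/2828943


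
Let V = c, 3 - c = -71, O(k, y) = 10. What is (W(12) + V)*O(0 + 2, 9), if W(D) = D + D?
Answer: 980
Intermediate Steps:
c = 74 (c = 3 - 1*(-71) = 3 + 71 = 74)
W(D) = 2*D
V = 74
(W(12) + V)*O(0 + 2, 9) = (2*12 + 74)*10 = (24 + 74)*10 = 98*10 = 980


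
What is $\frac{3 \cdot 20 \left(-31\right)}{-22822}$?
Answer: $\frac{930}{11411} \approx 0.0815$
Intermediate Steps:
$\frac{3 \cdot 20 \left(-31\right)}{-22822} = 60 \left(-31\right) \left(- \frac{1}{22822}\right) = \left(-1860\right) \left(- \frac{1}{22822}\right) = \frac{930}{11411}$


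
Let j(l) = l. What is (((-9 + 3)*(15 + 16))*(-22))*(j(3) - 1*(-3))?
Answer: 24552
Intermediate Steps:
(((-9 + 3)*(15 + 16))*(-22))*(j(3) - 1*(-3)) = (((-9 + 3)*(15 + 16))*(-22))*(3 - 1*(-3)) = (-6*31*(-22))*(3 + 3) = -186*(-22)*6 = 4092*6 = 24552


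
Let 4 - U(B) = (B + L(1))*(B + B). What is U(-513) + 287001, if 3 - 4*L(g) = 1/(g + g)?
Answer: -954767/4 ≈ -2.3869e+5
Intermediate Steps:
L(g) = ¾ - 1/(8*g) (L(g) = ¾ - 1/(4*(g + g)) = ¾ - 1/(2*g)/4 = ¾ - 1/(8*g))
U(B) = 4 - 2*B*(5/8 + B) (U(B) = 4 - (B + (⅛)*(-1 + 6*1)/1)*(B + B) = 4 - (B + (⅛)*1*(-1 + 6))*2*B = 4 - (B + (⅛)*1*5)*2*B = 4 - (B + 5/8)*2*B = 4 - (5/8 + B)*2*B = 4 - 2*B*(5/8 + B))
U(-513) + 287001 = (4 - 2*(-513)² - 5/4*(-513)) + 287001 = (4 - 2*263169 + 2565/4) + 287001 = (4 - 526338 + 2565/4) + 287001 = -2102771/4 + 287001 = -954767/4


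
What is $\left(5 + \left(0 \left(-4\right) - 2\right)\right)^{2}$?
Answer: $9$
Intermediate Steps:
$\left(5 + \left(0 \left(-4\right) - 2\right)\right)^{2} = \left(5 + \left(0 - 2\right)\right)^{2} = \left(5 - 2\right)^{2} = 3^{2} = 9$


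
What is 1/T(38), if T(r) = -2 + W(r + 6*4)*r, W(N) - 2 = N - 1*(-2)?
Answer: 1/2506 ≈ 0.00039904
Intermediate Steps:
W(N) = 4 + N (W(N) = 2 + (N - 1*(-2)) = 2 + (N + 2) = 2 + (2 + N) = 4 + N)
T(r) = -2 + r*(28 + r) (T(r) = -2 + (4 + (r + 6*4))*r = -2 + (4 + (r + 24))*r = -2 + (4 + (24 + r))*r = -2 + (28 + r)*r = -2 + r*(28 + r))
1/T(38) = 1/(-2 + 38*(28 + 38)) = 1/(-2 + 38*66) = 1/(-2 + 2508) = 1/2506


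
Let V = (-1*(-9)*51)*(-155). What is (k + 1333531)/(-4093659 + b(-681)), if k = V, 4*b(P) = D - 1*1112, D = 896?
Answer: -11798/38259 ≈ -0.30837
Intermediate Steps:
b(P) = -54 (b(P) = (896 - 1*1112)/4 = (896 - 1112)/4 = (¼)*(-216) = -54)
V = -71145 (V = (9*51)*(-155) = 459*(-155) = -71145)
k = -71145
(k + 1333531)/(-4093659 + b(-681)) = (-71145 + 1333531)/(-4093659 - 54) = 1262386/(-4093713) = 1262386*(-1/4093713) = -11798/38259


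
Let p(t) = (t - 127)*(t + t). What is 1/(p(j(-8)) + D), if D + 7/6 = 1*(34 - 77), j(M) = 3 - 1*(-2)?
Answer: -6/7585 ≈ -0.00079103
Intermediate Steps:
j(M) = 5 (j(M) = 3 + 2 = 5)
p(t) = 2*t*(-127 + t) (p(t) = (-127 + t)*(2*t) = 2*t*(-127 + t))
D = -265/6 (D = -7/6 + 1*(34 - 77) = -7/6 + 1*(-43) = -7/6 - 43 = -265/6 ≈ -44.167)
1/(p(j(-8)) + D) = 1/(2*5*(-127 + 5) - 265/6) = 1/(2*5*(-122) - 265/6) = 1/(-1220 - 265/6) = 1/(-7585/6) = -6/7585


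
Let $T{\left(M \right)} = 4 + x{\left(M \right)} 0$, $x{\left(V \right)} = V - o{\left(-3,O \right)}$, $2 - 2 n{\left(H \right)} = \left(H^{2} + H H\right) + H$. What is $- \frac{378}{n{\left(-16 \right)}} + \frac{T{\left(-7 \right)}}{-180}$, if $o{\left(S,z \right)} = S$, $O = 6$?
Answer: $\frac{16763}{11115} \approx 1.5081$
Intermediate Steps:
$n{\left(H \right)} = 1 - H^{2} - \frac{H}{2}$ ($n{\left(H \right)} = 1 - \frac{\left(H^{2} + H H\right) + H}{2} = 1 - \frac{\left(H^{2} + H^{2}\right) + H}{2} = 1 - \frac{2 H^{2} + H}{2} = 1 - \frac{H + 2 H^{2}}{2} = 1 - \left(H^{2} + \frac{H}{2}\right) = 1 - H^{2} - \frac{H}{2}$)
$x{\left(V \right)} = 3 + V$ ($x{\left(V \right)} = V - -3 = V + 3 = 3 + V$)
$T{\left(M \right)} = 4$ ($T{\left(M \right)} = 4 + \left(3 + M\right) 0 = 4 + 0 = 4$)
$- \frac{378}{n{\left(-16 \right)}} + \frac{T{\left(-7 \right)}}{-180} = - \frac{378}{1 - \left(-16\right)^{2} - -8} + \frac{4}{-180} = - \frac{378}{1 - 256 + 8} + 4 \left(- \frac{1}{180}\right) = - \frac{378}{1 - 256 + 8} - \frac{1}{45} = - \frac{378}{-247} - \frac{1}{45} = \left(-378\right) \left(- \frac{1}{247}\right) - \frac{1}{45} = \frac{378}{247} - \frac{1}{45} = \frac{16763}{11115}$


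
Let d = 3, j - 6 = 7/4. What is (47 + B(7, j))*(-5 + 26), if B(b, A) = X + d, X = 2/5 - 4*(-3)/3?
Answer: 5712/5 ≈ 1142.4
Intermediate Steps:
j = 31/4 (j = 6 + 7/4 = 31/4 ≈ 7.7500)
X = 22/5 (X = 2*(⅕) + 12*(⅓) = ⅖ + 4 = 22/5 ≈ 4.4000)
B(b, A) = 37/5 (B(b, A) = 22/5 + 3 = 37/5)
(47 + B(7, j))*(-5 + 26) = (47 + 37/5)*(-5 + 26) = (272/5)*21 = 5712/5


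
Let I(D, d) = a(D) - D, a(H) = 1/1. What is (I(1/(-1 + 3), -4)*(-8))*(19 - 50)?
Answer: 124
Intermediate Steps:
a(H) = 1
I(D, d) = 1 - D
(I(1/(-1 + 3), -4)*(-8))*(19 - 50) = ((1 - 1/(-1 + 3))*(-8))*(19 - 50) = ((1 - 1/2)*(-8))*(-31) = ((1/2)*(-8))*(-31) = -4*(-31) = 124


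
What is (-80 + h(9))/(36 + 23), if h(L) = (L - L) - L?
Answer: -89/59 ≈ -1.5085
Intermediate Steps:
h(L) = -L (h(L) = 0 - L = -L)
(-80 + h(9))/(36 + 23) = (-80 - 1*9)/(36 + 23) = (-80 - 9)/59 = -89*1/59 = -89/59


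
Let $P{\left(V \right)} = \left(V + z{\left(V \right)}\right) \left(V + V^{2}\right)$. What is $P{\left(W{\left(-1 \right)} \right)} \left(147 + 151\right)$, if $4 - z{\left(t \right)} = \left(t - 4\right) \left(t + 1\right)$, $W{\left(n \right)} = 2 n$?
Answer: $-2384$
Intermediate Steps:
$z{\left(t \right)} = 4 - \left(1 + t\right) \left(-4 + t\right)$ ($z{\left(t \right)} = 4 - \left(t - 4\right) \left(t + 1\right) = 4 - \left(-4 + t\right) \left(1 + t\right) = 4 - \left(1 + t\right) \left(-4 + t\right)$)
$P{\left(V \right)} = \left(V + V^{2}\right) \left(8 - V^{2} + 4 V\right)$ ($P{\left(V \right)} = \left(V + \left(8 - V^{2} + 3 V\right)\right) \left(V + V^{2}\right) = \left(8 - V^{2} + 4 V\right) \left(V + V^{2}\right) = \left(V + V^{2}\right) \left(8 - V^{2} + 4 V\right)$)
$P{\left(W{\left(-1 \right)} \right)} \left(147 + 151\right) = 2 \left(-1\right) \left(8 - \left(2 \left(-1\right)\right)^{3} + 3 \left(2 \left(-1\right)\right)^{2} + 12 \cdot 2 \left(-1\right)\right) \left(147 + 151\right) = - 2 \left(8 - \left(-2\right)^{3} + 3 \left(-2\right)^{2} + 12 \left(-2\right)\right) 298 = - 2 \left(8 - -8 + 3 \cdot 4 - 24\right) 298 = - 2 \left(8 + 8 + 12 - 24\right) 298 = \left(-2\right) 4 \cdot 298 = \left(-8\right) 298 = -2384$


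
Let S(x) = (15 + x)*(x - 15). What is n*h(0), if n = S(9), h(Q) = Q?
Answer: 0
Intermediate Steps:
S(x) = (-15 + x)*(15 + x) (S(x) = (15 + x)*(-15 + x) = (-15 + x)*(15 + x))
n = -144 (n = -225 + 9**2 = -225 + 81 = -144)
n*h(0) = -144*0 = 0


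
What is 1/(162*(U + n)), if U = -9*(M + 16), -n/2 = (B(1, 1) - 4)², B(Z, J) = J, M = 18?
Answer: -1/52488 ≈ -1.9052e-5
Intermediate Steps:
n = -18 (n = -2*(1 - 4)² = -2*(-3)² = -2*9 = -18)
U = -306 (U = -9*(18 + 16) = -9*34 = -306)
1/(162*(U + n)) = 1/(162*(-306 - 18)) = 1/(162*(-324)) = 1/(-52488) = -1/52488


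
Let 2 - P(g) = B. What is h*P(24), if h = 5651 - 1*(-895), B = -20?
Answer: 144012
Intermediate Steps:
P(g) = 22 (P(g) = 2 - 1*(-20) = 2 + 20 = 22)
h = 6546 (h = 5651 + 895 = 6546)
h*P(24) = 6546*22 = 144012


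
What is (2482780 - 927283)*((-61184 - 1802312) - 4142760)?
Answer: -9342713189232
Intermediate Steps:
(2482780 - 927283)*((-61184 - 1802312) - 4142760) = 1555497*(-1863496 - 4142760) = 1555497*(-6006256) = -9342713189232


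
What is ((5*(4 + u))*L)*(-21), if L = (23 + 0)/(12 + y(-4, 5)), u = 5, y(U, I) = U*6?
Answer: 7245/4 ≈ 1811.3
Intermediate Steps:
y(U, I) = 6*U
L = -23/12 (L = (23 + 0)/(12 + 6*(-4)) = 23/(12 - 24) = 23/(-12) = 23*(-1/12) = -23/12 ≈ -1.9167)
((5*(4 + u))*L)*(-21) = ((5*(4 + 5))*(-23/12))*(-21) = ((5*9)*(-23/12))*(-21) = (45*(-23/12))*(-21) = -345/4*(-21) = 7245/4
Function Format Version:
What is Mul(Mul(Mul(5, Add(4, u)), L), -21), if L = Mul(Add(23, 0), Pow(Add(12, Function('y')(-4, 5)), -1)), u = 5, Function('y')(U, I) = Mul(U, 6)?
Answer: Rational(7245, 4) ≈ 1811.3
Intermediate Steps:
Function('y')(U, I) = Mul(6, U)
L = Rational(-23, 12) (L = Mul(Add(23, 0), Pow(Add(12, Mul(6, -4)), -1)) = Mul(23, Pow(Add(12, -24), -1)) = Mul(23, Pow(-12, -1)) = Mul(23, Rational(-1, 12)) = Rational(-23, 12) ≈ -1.9167)
Mul(Mul(Mul(5, Add(4, u)), L), -21) = Mul(Mul(Mul(5, Add(4, 5)), Rational(-23, 12)), -21) = Mul(Mul(Mul(5, 9), Rational(-23, 12)), -21) = Mul(Mul(45, Rational(-23, 12)), -21) = Mul(Rational(-345, 4), -21) = Rational(7245, 4)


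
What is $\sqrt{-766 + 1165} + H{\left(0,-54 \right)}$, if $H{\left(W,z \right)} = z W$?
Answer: $\sqrt{399} \approx 19.975$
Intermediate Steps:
$H{\left(W,z \right)} = W z$
$\sqrt{-766 + 1165} + H{\left(0,-54 \right)} = \sqrt{-766 + 1165} + 0 \left(-54\right) = \sqrt{399} + 0 = \sqrt{399}$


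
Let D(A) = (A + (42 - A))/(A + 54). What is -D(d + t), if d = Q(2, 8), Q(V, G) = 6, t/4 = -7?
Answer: -21/16 ≈ -1.3125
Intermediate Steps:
t = -28 (t = 4*(-7) = -28)
d = 6
D(A) = 42/(54 + A)
-D(d + t) = -42/(54 + (6 - 28)) = -42/(54 - 22) = -42/32 = -1*21/16 = -21/16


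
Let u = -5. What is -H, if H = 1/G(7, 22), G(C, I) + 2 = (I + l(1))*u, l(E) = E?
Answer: 1/117 ≈ 0.0085470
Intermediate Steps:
G(C, I) = -7 - 5*I (G(C, I) = -2 + (I + 1)*(-5) = -2 + (1 + I)*(-5) = -2 + (-5 - 5*I) = -7 - 5*I)
H = -1/117 (H = 1/(-7 - 5*22) = 1/(-7 - 110) = 1/(-117) = -1/117 ≈ -0.0085470)
-H = -1*(-1/117) = 1/117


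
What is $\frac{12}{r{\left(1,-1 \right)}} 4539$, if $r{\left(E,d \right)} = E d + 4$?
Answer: $18156$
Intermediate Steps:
$r{\left(E,d \right)} = 4 + E d$
$\frac{12}{r{\left(1,-1 \right)}} 4539 = \frac{12}{4 + 1 \left(-1\right)} 4539 = \frac{12}{4 - 1} \cdot 4539 = \frac{12}{3} \cdot 4539 = 12 \cdot \frac{1}{3} \cdot 4539 = 4 \cdot 4539 = 18156$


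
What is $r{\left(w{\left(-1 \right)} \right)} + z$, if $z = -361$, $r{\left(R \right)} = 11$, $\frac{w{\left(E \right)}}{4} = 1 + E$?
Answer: $-350$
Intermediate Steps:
$w{\left(E \right)} = 4 + 4 E$ ($w{\left(E \right)} = 4 \left(1 + E\right) = 4 + 4 E$)
$r{\left(w{\left(-1 \right)} \right)} + z = 11 - 361 = -350$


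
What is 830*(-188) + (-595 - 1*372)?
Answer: -157007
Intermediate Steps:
830*(-188) + (-595 - 1*372) = -156040 + (-595 - 372) = -156040 - 967 = -157007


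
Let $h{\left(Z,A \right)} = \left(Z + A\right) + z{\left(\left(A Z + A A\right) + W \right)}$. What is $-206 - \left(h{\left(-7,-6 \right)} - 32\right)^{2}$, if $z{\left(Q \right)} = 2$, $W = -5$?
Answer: $-2055$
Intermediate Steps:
$h{\left(Z,A \right)} = 2 + A + Z$ ($h{\left(Z,A \right)} = \left(Z + A\right) + 2 = \left(A + Z\right) + 2 = 2 + A + Z$)
$-206 - \left(h{\left(-7,-6 \right)} - 32\right)^{2} = -206 - \left(\left(2 - 6 - 7\right) - 32\right)^{2} = -206 - \left(-11 - 32\right)^{2} = -206 - \left(-43\right)^{2} = -206 - 1849 = -2055$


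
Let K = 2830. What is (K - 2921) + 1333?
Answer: 1242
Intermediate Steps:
(K - 2921) + 1333 = (2830 - 2921) + 1333 = -91 + 1333 = 1242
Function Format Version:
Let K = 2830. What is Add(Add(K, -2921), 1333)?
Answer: 1242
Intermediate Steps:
Add(Add(K, -2921), 1333) = Add(Add(2830, -2921), 1333) = Add(-91, 1333) = 1242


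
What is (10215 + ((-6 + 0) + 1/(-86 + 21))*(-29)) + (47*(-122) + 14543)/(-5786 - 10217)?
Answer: 63943653/6155 ≈ 10389.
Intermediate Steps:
(10215 + ((-6 + 0) + 1/(-86 + 21))*(-29)) + (47*(-122) + 14543)/(-5786 - 10217) = (10215 + (-6 + 1/(-65))*(-29)) + (-5734 + 14543)/(-16003) = (10215 + (-6 - 1/65)*(-29)) + 8809*(-1/16003) = (10215 - 391/65*(-29)) - 8809/16003 = (10215 + 11339/65) - 8809/16003 = 675314/65 - 8809/16003 = 63943653/6155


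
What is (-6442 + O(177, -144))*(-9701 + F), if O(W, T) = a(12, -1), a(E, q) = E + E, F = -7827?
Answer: 112494704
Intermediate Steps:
a(E, q) = 2*E
O(W, T) = 24 (O(W, T) = 2*12 = 24)
(-6442 + O(177, -144))*(-9701 + F) = (-6442 + 24)*(-9701 - 7827) = -6418*(-17528) = 112494704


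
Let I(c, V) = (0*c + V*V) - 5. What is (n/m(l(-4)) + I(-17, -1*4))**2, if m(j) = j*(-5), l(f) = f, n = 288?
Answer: 16129/25 ≈ 645.16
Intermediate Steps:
m(j) = -5*j
I(c, V) = -5 + V**2 (I(c, V) = (0 + V**2) - 5 = V**2 - 5 = -5 + V**2)
(n/m(l(-4)) + I(-17, -1*4))**2 = (288/((-5*(-4))) + (-5 + (-1*4)**2))**2 = (288/20 + (-5 + (-4)**2))**2 = (288*(1/20) + (-5 + 16))**2 = (72/5 + 11)**2 = (127/5)**2 = 16129/25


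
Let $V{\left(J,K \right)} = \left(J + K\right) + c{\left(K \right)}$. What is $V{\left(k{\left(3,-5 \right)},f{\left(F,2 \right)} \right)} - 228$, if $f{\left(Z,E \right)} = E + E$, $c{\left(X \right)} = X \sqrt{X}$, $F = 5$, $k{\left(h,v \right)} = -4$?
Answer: $-220$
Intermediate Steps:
$c{\left(X \right)} = X^{\frac{3}{2}}$
$f{\left(Z,E \right)} = 2 E$
$V{\left(J,K \right)} = J + K + K^{\frac{3}{2}}$ ($V{\left(J,K \right)} = \left(J + K\right) + K^{\frac{3}{2}} = J + K + K^{\frac{3}{2}}$)
$V{\left(k{\left(3,-5 \right)},f{\left(F,2 \right)} \right)} - 228 = \left(-4 + 2 \cdot 2 + \left(2 \cdot 2\right)^{\frac{3}{2}}\right) - 228 = \left(-4 + 4 + 4^{\frac{3}{2}}\right) - 228 = \left(-4 + 4 + 8\right) - 228 = 8 - 228 = -220$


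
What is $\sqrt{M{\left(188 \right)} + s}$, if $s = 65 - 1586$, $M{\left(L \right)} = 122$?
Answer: $i \sqrt{1399} \approx 37.403 i$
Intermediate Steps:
$s = -1521$ ($s = 65 - 1586 = -1521$)
$\sqrt{M{\left(188 \right)} + s} = \sqrt{122 - 1521} = \sqrt{-1399} = i \sqrt{1399}$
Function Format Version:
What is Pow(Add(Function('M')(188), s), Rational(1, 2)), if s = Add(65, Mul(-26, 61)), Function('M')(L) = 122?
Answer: Mul(I, Pow(1399, Rational(1, 2))) ≈ Mul(37.403, I)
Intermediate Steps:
s = -1521 (s = Add(65, -1586) = -1521)
Pow(Add(Function('M')(188), s), Rational(1, 2)) = Pow(Add(122, -1521), Rational(1, 2)) = Pow(-1399, Rational(1, 2)) = Mul(I, Pow(1399, Rational(1, 2)))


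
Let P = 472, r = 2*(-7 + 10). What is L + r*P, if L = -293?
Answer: 2539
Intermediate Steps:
r = 6 (r = 2*3 = 6)
L + r*P = -293 + 6*472 = -293 + 2832 = 2539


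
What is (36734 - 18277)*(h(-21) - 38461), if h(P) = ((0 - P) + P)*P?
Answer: -709874677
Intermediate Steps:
h(P) = 0 (h(P) = (-P + P)*P = 0*P = 0)
(36734 - 18277)*(h(-21) - 38461) = (36734 - 18277)*(0 - 38461) = 18457*(-38461) = -709874677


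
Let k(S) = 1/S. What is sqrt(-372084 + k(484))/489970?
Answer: I*sqrt(180088655)/10779340 ≈ 0.0012449*I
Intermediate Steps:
sqrt(-372084 + k(484))/489970 = sqrt(-372084 + 1/484)/489970 = sqrt(-372084 + 1/484)*(1/489970) = sqrt(-180088655/484)*(1/489970) = (I*sqrt(180088655)/22)*(1/489970) = I*sqrt(180088655)/10779340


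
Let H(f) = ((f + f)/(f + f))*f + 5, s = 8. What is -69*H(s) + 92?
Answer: -805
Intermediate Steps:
H(f) = 5 + f (H(f) = ((2*f)/((2*f)))*f + 5 = ((2*f)*(1/(2*f)))*f + 5 = 1*f + 5 = f + 5 = 5 + f)
-69*H(s) + 92 = -69*(5 + 8) + 92 = -69*13 + 92 = -897 + 92 = -805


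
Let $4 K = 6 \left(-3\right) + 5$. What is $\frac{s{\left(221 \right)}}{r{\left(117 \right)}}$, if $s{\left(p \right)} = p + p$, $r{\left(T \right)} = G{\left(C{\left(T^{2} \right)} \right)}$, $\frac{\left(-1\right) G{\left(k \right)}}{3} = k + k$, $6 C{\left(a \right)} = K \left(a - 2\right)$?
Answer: $\frac{136}{13687} \approx 0.0099364$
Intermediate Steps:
$K = - \frac{13}{4}$ ($K = \frac{6 \left(-3\right) + 5}{4} = \frac{-18 + 5}{4} = \frac{1}{4} \left(-13\right) = - \frac{13}{4} \approx -3.25$)
$C{\left(a \right)} = \frac{13}{12} - \frac{13 a}{24}$ ($C{\left(a \right)} = \frac{\left(- \frac{13}{4}\right) \left(a - 2\right)}{6} = \frac{\left(- \frac{13}{4}\right) \left(-2 + a\right)}{6} = \frac{\frac{13}{2} - \frac{13 a}{4}}{6} = \frac{13}{12} - \frac{13 a}{24}$)
$G{\left(k \right)} = - 6 k$ ($G{\left(k \right)} = - 3 \left(k + k\right) = - 3 \cdot 2 k = - 6 k$)
$r{\left(T \right)} = - \frac{13}{2} + \frac{13 T^{2}}{4}$ ($r{\left(T \right)} = - 6 \left(\frac{13}{12} - \frac{13 T^{2}}{24}\right) = - \frac{13}{2} + \frac{13 T^{2}}{4}$)
$s{\left(p \right)} = 2 p$
$\frac{s{\left(221 \right)}}{r{\left(117 \right)}} = \frac{2 \cdot 221}{- \frac{13}{2} + \frac{13 \cdot 117^{2}}{4}} = \frac{442}{- \frac{13}{2} + \frac{13}{4} \cdot 13689} = \frac{442}{- \frac{13}{2} + \frac{177957}{4}} = \frac{442}{\frac{177931}{4}} = 442 \cdot \frac{4}{177931} = \frac{136}{13687}$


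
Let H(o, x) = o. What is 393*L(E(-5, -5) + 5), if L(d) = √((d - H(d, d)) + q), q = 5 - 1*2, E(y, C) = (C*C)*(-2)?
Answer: 393*√3 ≈ 680.70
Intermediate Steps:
E(y, C) = -2*C² (E(y, C) = C²*(-2) = -2*C²)
q = 3 (q = 5 - 2 = 3)
L(d) = √3 (L(d) = √((d - d) + 3) = √(0 + 3) = √3)
393*L(E(-5, -5) + 5) = 393*√3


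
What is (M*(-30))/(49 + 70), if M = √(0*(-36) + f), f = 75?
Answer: -150*√3/119 ≈ -2.1833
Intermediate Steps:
M = 5*√3 (M = √(0*(-36) + 75) = √(0 + 75) = √75 = 5*√3 ≈ 8.6602)
(M*(-30))/(49 + 70) = ((5*√3)*(-30))/(49 + 70) = -150*√3/119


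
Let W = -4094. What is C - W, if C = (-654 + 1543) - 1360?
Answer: 3623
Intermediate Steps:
C = -471 (C = 889 - 1360 = -471)
C - W = -471 - 1*(-4094) = -471 + 4094 = 3623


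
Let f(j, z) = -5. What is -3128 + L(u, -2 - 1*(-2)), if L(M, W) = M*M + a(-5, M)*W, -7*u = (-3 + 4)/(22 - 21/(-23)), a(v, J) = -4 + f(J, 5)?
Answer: -42568078759/13608721 ≈ -3128.0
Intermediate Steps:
a(v, J) = -9 (a(v, J) = -4 - 5 = -9)
u = -23/3689 (u = -(-3 + 4)/(7*(22 - 21/(-23))) = -1/(7*(22 - 21*(-1/23))) = -1/(7*(22 + 21/23)) = -1/(7*527/23) = -23/(7*527) = -1/7*23/527 = -23/3689 ≈ -0.0062348)
L(M, W) = M**2 - 9*W (L(M, W) = M*M - 9*W = M**2 - 9*W)
-3128 + L(u, -2 - 1*(-2)) = -3128 + ((-23/3689)**2 - 9*(-2 - 1*(-2))) = -3128 + (529/13608721 - 9*(-2 + 2)) = -3128 + (529/13608721 - 9*0) = -3128 + (529/13608721 + 0) = -3128 + 529/13608721 = -42568078759/13608721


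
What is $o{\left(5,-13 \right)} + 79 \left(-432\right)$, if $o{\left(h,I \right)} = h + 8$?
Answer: $-34115$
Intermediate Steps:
$o{\left(h,I \right)} = 8 + h$
$o{\left(5,-13 \right)} + 79 \left(-432\right) = \left(8 + 5\right) + 79 \left(-432\right) = 13 - 34128 = -34115$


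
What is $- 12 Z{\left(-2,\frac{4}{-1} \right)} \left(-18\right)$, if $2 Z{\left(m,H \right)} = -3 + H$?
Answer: $-756$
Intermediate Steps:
$Z{\left(m,H \right)} = - \frac{3}{2} + \frac{H}{2}$ ($Z{\left(m,H \right)} = \frac{-3 + H}{2} = - \frac{3}{2} + \frac{H}{2}$)
$- 12 Z{\left(-2,\frac{4}{-1} \right)} \left(-18\right) = - 12 \left(- \frac{3}{2} + \frac{4 \frac{1}{-1}}{2}\right) \left(-18\right) = - 12 \left(- \frac{3}{2} + \frac{4 \left(-1\right)}{2}\right) \left(-18\right) = - 12 \left(- \frac{3}{2} + \frac{1}{2} \left(-4\right)\right) \left(-18\right) = - 12 \left(- \frac{3}{2} - 2\right) \left(-18\right) = \left(-12\right) \left(- \frac{7}{2}\right) \left(-18\right) = 42 \left(-18\right) = -756$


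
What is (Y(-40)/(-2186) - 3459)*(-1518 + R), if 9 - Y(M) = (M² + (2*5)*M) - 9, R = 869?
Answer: 2453282304/1093 ≈ 2.2445e+6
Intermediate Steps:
Y(M) = 18 - M² - 10*M (Y(M) = 9 - ((M² + (2*5)*M) - 9) = 9 - ((M² + 10*M) - 9) = 9 - (-9 + M² + 10*M) = 9 + (9 - M² - 10*M) = 18 - M² - 10*M)
(Y(-40)/(-2186) - 3459)*(-1518 + R) = ((18 - 1*(-40)² - 10*(-40))/(-2186) - 3459)*(-1518 + 869) = ((18 - 1*1600 + 400)*(-1/2186) - 3459)*(-649) = ((18 - 1600 + 400)*(-1/2186) - 3459)*(-649) = (-1182*(-1/2186) - 3459)*(-649) = (591/1093 - 3459)*(-649) = -3780096/1093*(-649) = 2453282304/1093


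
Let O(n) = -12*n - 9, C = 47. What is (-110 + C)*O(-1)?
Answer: -189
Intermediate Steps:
O(n) = -9 - 12*n
(-110 + C)*O(-1) = (-110 + 47)*(-9 - 12*(-1)) = -63*(-9 + 12) = -63*3 = -189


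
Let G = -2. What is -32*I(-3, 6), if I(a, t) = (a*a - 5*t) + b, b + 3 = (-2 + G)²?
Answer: 256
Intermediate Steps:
b = 13 (b = -3 + (-2 - 2)² = -3 + (-4)² = -3 + 16 = 13)
I(a, t) = 13 + a² - 5*t (I(a, t) = (a*a - 5*t) + 13 = (a² - 5*t) + 13 = 13 + a² - 5*t)
-32*I(-3, 6) = -32*(13 + (-3)² - 5*6) = -32*(13 + 9 - 30) = -32*(-8) = 256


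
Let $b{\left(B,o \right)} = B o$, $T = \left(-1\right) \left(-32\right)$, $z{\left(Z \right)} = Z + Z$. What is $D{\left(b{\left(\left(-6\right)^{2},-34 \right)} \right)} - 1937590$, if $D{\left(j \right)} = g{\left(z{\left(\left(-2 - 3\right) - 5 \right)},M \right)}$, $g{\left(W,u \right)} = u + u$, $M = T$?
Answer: $-1937526$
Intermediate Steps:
$z{\left(Z \right)} = 2 Z$
$T = 32$
$M = 32$
$g{\left(W,u \right)} = 2 u$
$D{\left(j \right)} = 64$ ($D{\left(j \right)} = 2 \cdot 32 = 64$)
$D{\left(b{\left(\left(-6\right)^{2},-34 \right)} \right)} - 1937590 = 64 - 1937590 = -1937526$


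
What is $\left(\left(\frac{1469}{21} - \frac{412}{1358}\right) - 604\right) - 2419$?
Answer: $- \frac{6015976}{2037} \approx -2953.4$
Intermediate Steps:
$\left(\left(\frac{1469}{21} - \frac{412}{1358}\right) - 604\right) - 2419 = \left(\left(1469 \cdot \frac{1}{21} - \frac{206}{679}\right) - 604\right) - 2419 = \left(\left(\frac{1469}{21} - \frac{206}{679}\right) - 604\right) - 2419 = \left(\frac{141875}{2037} - 604\right) - 2419 = - \frac{1088473}{2037} - 2419 = - \frac{6015976}{2037}$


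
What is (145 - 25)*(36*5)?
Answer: 21600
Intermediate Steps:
(145 - 25)*(36*5) = 120*180 = 21600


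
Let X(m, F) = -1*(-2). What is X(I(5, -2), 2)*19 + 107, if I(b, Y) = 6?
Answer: 145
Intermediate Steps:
X(m, F) = 2
X(I(5, -2), 2)*19 + 107 = 2*19 + 107 = 38 + 107 = 145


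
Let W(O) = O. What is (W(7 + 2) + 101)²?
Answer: 12100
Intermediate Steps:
(W(7 + 2) + 101)² = ((7 + 2) + 101)² = (9 + 101)² = 110² = 12100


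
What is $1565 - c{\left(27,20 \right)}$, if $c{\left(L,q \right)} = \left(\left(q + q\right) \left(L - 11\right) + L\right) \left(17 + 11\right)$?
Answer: $-17111$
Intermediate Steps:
$c{\left(L,q \right)} = 28 L + 56 q \left(-11 + L\right)$ ($c{\left(L,q \right)} = \left(2 q \left(-11 + L\right) + L\right) 28 = \left(L + 2 q \left(-11 + L\right)\right) 28 = 28 L + 56 q \left(-11 + L\right)$)
$1565 - c{\left(27,20 \right)} = 1565 - \left(\left(-616\right) 20 + 28 \cdot 27 + 56 \cdot 27 \cdot 20\right) = 1565 - \left(-12320 + 756 + 30240\right) = 1565 - 18676 = -17111$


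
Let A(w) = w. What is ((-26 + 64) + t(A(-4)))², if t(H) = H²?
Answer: 2916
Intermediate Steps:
((-26 + 64) + t(A(-4)))² = ((-26 + 64) + (-4)²)² = (38 + 16)² = 54² = 2916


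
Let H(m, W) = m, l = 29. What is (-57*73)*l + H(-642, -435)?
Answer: -121311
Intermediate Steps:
(-57*73)*l + H(-642, -435) = -57*73*29 - 642 = -4161*29 - 642 = -120669 - 642 = -121311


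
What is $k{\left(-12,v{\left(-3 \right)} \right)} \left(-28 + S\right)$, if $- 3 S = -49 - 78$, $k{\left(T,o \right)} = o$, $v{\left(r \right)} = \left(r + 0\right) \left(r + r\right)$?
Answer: $258$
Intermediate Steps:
$v{\left(r \right)} = 2 r^{2}$ ($v{\left(r \right)} = r 2 r = 2 r^{2}$)
$S = \frac{127}{3}$ ($S = - \frac{-49 - 78}{3} = \left(- \frac{1}{3}\right) \left(-127\right) = \frac{127}{3} \approx 42.333$)
$k{\left(-12,v{\left(-3 \right)} \right)} \left(-28 + S\right) = 2 \left(-3\right)^{2} \left(-28 + \frac{127}{3}\right) = 2 \cdot 9 \cdot \frac{43}{3} = 18 \cdot \frac{43}{3} = 258$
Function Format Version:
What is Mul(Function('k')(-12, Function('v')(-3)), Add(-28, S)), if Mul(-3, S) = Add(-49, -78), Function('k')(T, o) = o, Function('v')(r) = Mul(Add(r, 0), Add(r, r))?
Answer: 258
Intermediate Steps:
Function('v')(r) = Mul(2, Pow(r, 2)) (Function('v')(r) = Mul(r, Mul(2, r)) = Mul(2, Pow(r, 2)))
S = Rational(127, 3) (S = Mul(Rational(-1, 3), Add(-49, -78)) = Mul(Rational(-1, 3), -127) = Rational(127, 3) ≈ 42.333)
Mul(Function('k')(-12, Function('v')(-3)), Add(-28, S)) = Mul(Mul(2, Pow(-3, 2)), Add(-28, Rational(127, 3))) = Mul(Mul(2, 9), Rational(43, 3)) = Mul(18, Rational(43, 3)) = 258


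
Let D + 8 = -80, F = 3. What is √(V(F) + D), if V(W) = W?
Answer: I*√85 ≈ 9.2195*I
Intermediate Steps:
D = -88 (D = -8 - 80 = -88)
√(V(F) + D) = √(3 - 88) = √(-85) = I*√85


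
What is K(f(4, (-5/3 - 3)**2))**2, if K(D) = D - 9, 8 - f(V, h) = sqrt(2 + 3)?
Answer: (1 + sqrt(5))**2 ≈ 10.472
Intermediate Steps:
f(V, h) = 8 - sqrt(5) (f(V, h) = 8 - sqrt(2 + 3) = 8 - sqrt(5))
K(D) = -9 + D
K(f(4, (-5/3 - 3)**2))**2 = (-9 + (8 - sqrt(5)))**2 = (-1 - sqrt(5))**2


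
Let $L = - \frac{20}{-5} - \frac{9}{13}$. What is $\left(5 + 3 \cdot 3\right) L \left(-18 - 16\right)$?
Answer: $- \frac{20468}{13} \approx -1574.5$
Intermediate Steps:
$L = \frac{43}{13}$ ($L = \left(-20\right) \left(- \frac{1}{5}\right) - \frac{9}{13} = 4 - \frac{9}{13} = \frac{43}{13} \approx 3.3077$)
$\left(5 + 3 \cdot 3\right) L \left(-18 - 16\right) = \left(5 + 3 \cdot 3\right) \frac{43}{13} \left(-18 - 16\right) = \left(5 + 9\right) \frac{43}{13} \left(-34\right) = 14 \cdot \frac{43}{13} \left(-34\right) = \frac{602}{13} \left(-34\right) = - \frac{20468}{13}$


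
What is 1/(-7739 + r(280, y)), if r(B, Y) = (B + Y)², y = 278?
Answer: 1/303625 ≈ 3.2935e-6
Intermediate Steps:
1/(-7739 + r(280, y)) = 1/(-7739 + (280 + 278)²) = 1/(-7739 + 558²) = 1/(-7739 + 311364) = 1/303625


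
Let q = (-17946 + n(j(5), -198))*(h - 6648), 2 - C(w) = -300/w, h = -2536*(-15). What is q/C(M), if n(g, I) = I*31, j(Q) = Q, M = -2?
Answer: 189011232/37 ≈ 5.1084e+6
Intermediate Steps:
h = 38040
C(w) = 2 + 300/w (C(w) = 2 - (-300)/w = 2 + 300/w)
n(g, I) = 31*I
q = -756044928 (q = (-17946 + 31*(-198))*(38040 - 6648) = (-17946 - 6138)*31392 = -24084*31392 = -756044928)
q/C(M) = -756044928/(2 + 300/(-2)) = -756044928/(2 + 300*(-½)) = -756044928/(2 - 150) = -756044928/(-148) = -756044928*(-1/148) = 189011232/37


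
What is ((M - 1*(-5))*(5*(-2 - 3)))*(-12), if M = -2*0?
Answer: 1500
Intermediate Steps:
M = 0
((M - 1*(-5))*(5*(-2 - 3)))*(-12) = ((0 - 1*(-5))*(5*(-2 - 3)))*(-12) = ((0 + 5)*(5*(-5)))*(-12) = (5*(-25))*(-12) = -125*(-12) = 1500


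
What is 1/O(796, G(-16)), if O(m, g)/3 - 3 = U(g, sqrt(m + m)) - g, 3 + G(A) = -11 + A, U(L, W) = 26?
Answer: 1/177 ≈ 0.0056497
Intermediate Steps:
G(A) = -14 + A (G(A) = -3 + (-11 + A) = -14 + A)
O(m, g) = 87 - 3*g (O(m, g) = 9 + 3*(26 - g) = 9 + (78 - 3*g) = 87 - 3*g)
1/O(796, G(-16)) = 1/(87 - 3*(-14 - 16)) = 1/(87 - 3*(-30)) = 1/(87 + 90) = 1/177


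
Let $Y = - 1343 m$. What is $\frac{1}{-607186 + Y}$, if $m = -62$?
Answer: $- \frac{1}{523920} \approx -1.9087 \cdot 10^{-6}$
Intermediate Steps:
$Y = 83266$ ($Y = \left(-1343\right) \left(-62\right) = 83266$)
$\frac{1}{-607186 + Y} = \frac{1}{-607186 + 83266} = \frac{1}{-523920} = - \frac{1}{523920}$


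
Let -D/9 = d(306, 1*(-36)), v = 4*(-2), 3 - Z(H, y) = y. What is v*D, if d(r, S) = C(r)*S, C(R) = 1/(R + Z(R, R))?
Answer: -864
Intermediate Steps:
Z(H, y) = 3 - y
C(R) = 1/3 (C(R) = 1/(R + (3 - R)) = 1/3)
v = -8
d(r, S) = S/3
D = 108 (D = -3*1*(-36) = -3*(-36) = -9*(-12) = 108)
v*D = -8*108 = -864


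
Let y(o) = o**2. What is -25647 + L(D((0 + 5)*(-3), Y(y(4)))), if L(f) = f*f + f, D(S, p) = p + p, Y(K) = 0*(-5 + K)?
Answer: -25647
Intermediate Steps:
Y(K) = 0
D(S, p) = 2*p
L(f) = f + f**2 (L(f) = f**2 + f = f + f**2)
-25647 + L(D((0 + 5)*(-3), Y(y(4)))) = -25647 + (2*0)*(1 + 2*0) = -25647 + 0*(1 + 0) = -25647 + 0*1 = -25647 + 0 = -25647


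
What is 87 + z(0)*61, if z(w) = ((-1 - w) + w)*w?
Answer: 87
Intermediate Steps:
z(w) = -w
87 + z(0)*61 = 87 - 1*0*61 = 87 + 0*61 = 87 + 0 = 87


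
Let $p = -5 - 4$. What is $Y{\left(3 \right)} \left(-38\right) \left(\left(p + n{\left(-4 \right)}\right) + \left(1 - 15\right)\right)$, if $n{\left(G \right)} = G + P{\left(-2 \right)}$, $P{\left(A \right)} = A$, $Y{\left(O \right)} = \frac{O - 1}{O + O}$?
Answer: $\frac{1102}{3} \approx 367.33$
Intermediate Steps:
$Y{\left(O \right)} = \frac{-1 + O}{2 O}$
$n{\left(G \right)} = -2 + G$ ($n{\left(G \right)} = G - 2 = -2 + G$)
$p = -9$
$Y{\left(3 \right)} \left(-38\right) \left(\left(p + n{\left(-4 \right)}\right) + \left(1 - 15\right)\right) = \frac{-1 + 3}{2 \cdot 3} \left(-38\right) \left(\left(-9 - 6\right) + \left(1 - 15\right)\right) = \frac{1}{2} \cdot \frac{1}{3} \cdot 2 \left(-38\right) \left(\left(-9 - 6\right) - 14\right) = \frac{1}{3} \left(-38\right) \left(-15 - 14\right) = \left(- \frac{38}{3}\right) \left(-29\right) = \frac{1102}{3}$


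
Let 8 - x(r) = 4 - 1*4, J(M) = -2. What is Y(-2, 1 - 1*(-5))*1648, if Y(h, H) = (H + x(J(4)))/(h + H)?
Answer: 5768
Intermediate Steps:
x(r) = 8 (x(r) = 8 - (4 - 1*4) = 8 - (4 - 4) = 8 - 1*0 = 8 + 0 = 8)
Y(h, H) = (8 + H)/(H + h) (Y(h, H) = (H + 8)/(h + H) = (8 + H)/(H + h))
Y(-2, 1 - 1*(-5))*1648 = ((8 + (1 - 1*(-5)))/((1 - 1*(-5)) - 2))*1648 = ((8 + (1 + 5))/((1 + 5) - 2))*1648 = ((8 + 6)/(6 - 2))*1648 = (14/4)*1648 = ((1/4)*14)*1648 = (7/2)*1648 = 5768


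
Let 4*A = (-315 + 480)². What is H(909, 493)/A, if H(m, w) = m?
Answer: 404/3025 ≈ 0.13355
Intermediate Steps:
A = 27225/4 (A = (-315 + 480)²/4 = (¼)*165² = (¼)*27225 = 27225/4 ≈ 6806.3)
H(909, 493)/A = 909/(27225/4) = 909*(4/27225) = 404/3025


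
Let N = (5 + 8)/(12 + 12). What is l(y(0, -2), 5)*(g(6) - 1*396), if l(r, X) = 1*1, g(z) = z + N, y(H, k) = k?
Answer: -9347/24 ≈ -389.46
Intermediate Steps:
N = 13/24 ≈ 0.54167
g(z) = 13/24 + z (g(z) = z + 13/24 = 13/24 + z)
l(r, X) = 1
l(y(0, -2), 5)*(g(6) - 1*396) = 1*((13/24 + 6) - 1*396) = 1*(157/24 - 396) = 1*(-9347/24) = -9347/24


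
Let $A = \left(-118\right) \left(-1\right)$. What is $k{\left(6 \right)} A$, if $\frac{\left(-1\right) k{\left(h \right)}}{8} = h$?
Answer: $-5664$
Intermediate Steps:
$k{\left(h \right)} = - 8 h$
$A = 118$
$k{\left(6 \right)} A = \left(-8\right) 6 \cdot 118 = \left(-48\right) 118 = -5664$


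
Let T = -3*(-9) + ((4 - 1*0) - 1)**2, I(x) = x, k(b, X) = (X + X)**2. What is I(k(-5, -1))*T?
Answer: 144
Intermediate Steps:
k(b, X) = 4*X**2 (k(b, X) = (2*X)**2 = 4*X**2)
T = 36 (T = 27 + ((4 + 0) - 1)**2 = 27 + (4 - 1)**2 = 27 + 3**2 = 27 + 9 = 36)
I(k(-5, -1))*T = (4*(-1)**2)*36 = (4*1)*36 = 4*36 = 144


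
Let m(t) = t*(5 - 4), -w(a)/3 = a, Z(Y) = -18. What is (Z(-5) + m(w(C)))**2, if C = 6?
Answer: 1296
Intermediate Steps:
w(a) = -3*a
m(t) = t (m(t) = t*1 = t)
(Z(-5) + m(w(C)))**2 = (-18 - 3*6)**2 = (-18 - 18)**2 = (-36)**2 = 1296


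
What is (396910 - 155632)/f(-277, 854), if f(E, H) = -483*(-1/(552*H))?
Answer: 235487328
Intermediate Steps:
f(E, H) = 7/(8*H) (f(E, H) = -(-7)/(8*H) = 7/(8*H))
(396910 - 155632)/f(-277, 854) = (396910 - 155632)/(((7/8)/854)) = 241278/(((7/8)*(1/854))) = 241278/(1/976) = 241278*976 = 235487328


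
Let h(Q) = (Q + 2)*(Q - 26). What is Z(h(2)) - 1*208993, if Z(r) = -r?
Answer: -208897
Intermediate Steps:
h(Q) = (-26 + Q)*(2 + Q) (h(Q) = (2 + Q)*(-26 + Q) = (-26 + Q)*(2 + Q))
Z(h(2)) - 1*208993 = -(-52 + 2**2 - 24*2) - 1*208993 = -(-52 + 4 - 48) - 208993 = -1*(-96) - 208993 = 96 - 208993 = -208897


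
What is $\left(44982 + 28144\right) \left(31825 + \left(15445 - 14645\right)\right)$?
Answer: $2385735750$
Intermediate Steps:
$\left(44982 + 28144\right) \left(31825 + \left(15445 - 14645\right)\right) = 73126 \left(31825 + 800\right) = 73126 \cdot 32625 = 2385735750$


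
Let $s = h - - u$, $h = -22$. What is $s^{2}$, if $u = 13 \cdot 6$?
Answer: $3136$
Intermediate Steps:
$u = 78$
$s = 56$ ($s = -22 - \left(-1\right) 78 = -22 - -78 = -22 + 78 = 56$)
$s^{2} = 56^{2} = 3136$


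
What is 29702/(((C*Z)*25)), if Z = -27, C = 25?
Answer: -29702/16875 ≈ -1.7601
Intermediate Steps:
29702/(((C*Z)*25)) = 29702/(((25*(-27))*25)) = 29702/((-675*25)) = 29702/(-16875) = 29702*(-1/16875) = -29702/16875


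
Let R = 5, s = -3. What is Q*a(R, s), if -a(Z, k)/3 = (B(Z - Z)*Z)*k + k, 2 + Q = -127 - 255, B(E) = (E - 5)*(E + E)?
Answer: -3456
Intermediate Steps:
B(E) = 2*E*(-5 + E) (B(E) = (-5 + E)*(2*E) = 2*E*(-5 + E))
Q = -384 (Q = -2 + (-127 - 255) = -2 - 382 = -384)
a(Z, k) = -3*k (a(Z, k) = -3*(((2*(Z - Z)*(-5 + (Z - Z)))*Z)*k + k) = -3*(((2*0*(-5 + 0))*Z)*k + k) = -3*(((2*0*(-5))*Z)*k + k) = -3*((0*Z)*k + k) = -3*(0*k + k) = -3*(0 + k) = -3*k)
Q*a(R, s) = -(-1152)*(-3) = -384*9 = -3456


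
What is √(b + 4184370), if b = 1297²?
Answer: √5866579 ≈ 2422.1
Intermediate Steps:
b = 1682209
√(b + 4184370) = √(1682209 + 4184370) = √5866579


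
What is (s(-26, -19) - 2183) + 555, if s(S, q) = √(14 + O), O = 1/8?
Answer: -1628 + √226/4 ≈ -1624.2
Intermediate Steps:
O = ⅛ ≈ 0.12500
s(S, q) = √226/4 (s(S, q) = √(14 + ⅛) = √(113/8) = √226/4)
(s(-26, -19) - 2183) + 555 = (√226/4 - 2183) + 555 = (-2183 + √226/4) + 555 = -1628 + √226/4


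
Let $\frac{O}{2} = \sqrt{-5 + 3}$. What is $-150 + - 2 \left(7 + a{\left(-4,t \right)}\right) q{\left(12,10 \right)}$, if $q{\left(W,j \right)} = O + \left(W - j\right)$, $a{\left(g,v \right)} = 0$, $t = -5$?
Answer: $-178 - 28 i \sqrt{2} \approx -178.0 - 39.598 i$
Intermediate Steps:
$O = 2 i \sqrt{2}$ ($O = 2 \sqrt{-5 + 3} = 2 \sqrt{-2} = 2 i \sqrt{2} \approx 2.8284 i$)
$q{\left(W,j \right)} = W - j + 2 i \sqrt{2}$ ($q{\left(W,j \right)} = 2 i \sqrt{2} + \left(W - j\right) = W - j + 2 i \sqrt{2}$)
$-150 + - 2 \left(7 + a{\left(-4,t \right)}\right) q{\left(12,10 \right)} = -150 + - 2 \left(7 + 0\right) \left(12 - 10 + 2 i \sqrt{2}\right) = -150 + \left(-2\right) 7 \left(12 - 10 + 2 i \sqrt{2}\right) = -150 - 14 \left(2 + 2 i \sqrt{2}\right) = -150 - \left(28 + 28 i \sqrt{2}\right) = -178 - 28 i \sqrt{2}$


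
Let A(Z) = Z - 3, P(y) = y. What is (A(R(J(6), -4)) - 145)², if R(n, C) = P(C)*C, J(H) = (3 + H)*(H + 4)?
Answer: 17424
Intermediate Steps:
J(H) = (3 + H)*(4 + H)
R(n, C) = C² (R(n, C) = C*C = C²)
A(Z) = -3 + Z
(A(R(J(6), -4)) - 145)² = ((-3 + (-4)²) - 145)² = ((-3 + 16) - 145)² = (13 - 145)² = (-132)² = 17424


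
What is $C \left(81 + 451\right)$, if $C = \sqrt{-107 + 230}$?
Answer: $532 \sqrt{123} \approx 5900.2$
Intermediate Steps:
$C = \sqrt{123} \approx 11.091$
$C \left(81 + 451\right) = \sqrt{123} \left(81 + 451\right) = \sqrt{123} \cdot 532 = 532 \sqrt{123}$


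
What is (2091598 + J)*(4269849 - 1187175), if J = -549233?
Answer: 4754608484010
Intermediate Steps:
(2091598 + J)*(4269849 - 1187175) = (2091598 - 549233)*(4269849 - 1187175) = 1542365*3082674 = 4754608484010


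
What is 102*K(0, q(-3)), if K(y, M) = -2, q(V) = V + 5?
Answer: -204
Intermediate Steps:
q(V) = 5 + V
102*K(0, q(-3)) = 102*(-2) = -204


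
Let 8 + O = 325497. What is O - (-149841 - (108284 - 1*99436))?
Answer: 484178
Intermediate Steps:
O = 325489 (O = -8 + 325497 = 325489)
O - (-149841 - (108284 - 1*99436)) = 325489 - (-149841 - (108284 - 1*99436)) = 325489 - (-149841 - (108284 - 99436)) = 325489 - (-149841 - 1*8848) = 325489 - (-149841 - 8848) = 325489 - 1*(-158689) = 325489 + 158689 = 484178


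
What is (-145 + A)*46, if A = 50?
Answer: -4370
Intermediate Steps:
(-145 + A)*46 = (-145 + 50)*46 = -95*46 = -4370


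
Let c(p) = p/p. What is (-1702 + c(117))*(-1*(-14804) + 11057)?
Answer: -43989561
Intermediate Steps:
c(p) = 1
(-1702 + c(117))*(-1*(-14804) + 11057) = (-1702 + 1)*(-1*(-14804) + 11057) = -1701*(14804 + 11057) = -1701*25861 = -43989561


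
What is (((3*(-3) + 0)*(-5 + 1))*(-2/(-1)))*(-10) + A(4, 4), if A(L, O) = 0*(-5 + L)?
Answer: -720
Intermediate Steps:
A(L, O) = 0
(((3*(-3) + 0)*(-5 + 1))*(-2/(-1)))*(-10) + A(4, 4) = (((3*(-3) + 0)*(-5 + 1))*(-2/(-1)))*(-10) + 0 = (((-9 + 0)*(-4))*(-2*(-1)))*(-10) + 0 = (-9*(-4)*2)*(-10) + 0 = (36*2)*(-10) + 0 = 72*(-10) + 0 = -720 + 0 = -720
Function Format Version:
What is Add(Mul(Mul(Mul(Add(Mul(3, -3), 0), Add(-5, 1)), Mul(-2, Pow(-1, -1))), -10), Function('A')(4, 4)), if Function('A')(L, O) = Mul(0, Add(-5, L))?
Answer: -720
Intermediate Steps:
Function('A')(L, O) = 0
Add(Mul(Mul(Mul(Add(Mul(3, -3), 0), Add(-5, 1)), Mul(-2, Pow(-1, -1))), -10), Function('A')(4, 4)) = Add(Mul(Mul(Mul(Add(Mul(3, -3), 0), Add(-5, 1)), Mul(-2, Pow(-1, -1))), -10), 0) = Add(Mul(Mul(Mul(Add(-9, 0), -4), Mul(-2, -1)), -10), 0) = Add(Mul(Mul(Mul(-9, -4), 2), -10), 0) = Add(Mul(Mul(36, 2), -10), 0) = Add(Mul(72, -10), 0) = Add(-720, 0) = -720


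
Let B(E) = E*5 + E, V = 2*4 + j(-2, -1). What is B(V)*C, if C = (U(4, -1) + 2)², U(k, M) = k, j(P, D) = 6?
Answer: 3024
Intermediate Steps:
V = 14 (V = 2*4 + 6 = 8 + 6 = 14)
B(E) = 6*E (B(E) = 5*E + E = 6*E)
C = 36 (C = (4 + 2)² = 6² = 36)
B(V)*C = (6*14)*36 = 84*36 = 3024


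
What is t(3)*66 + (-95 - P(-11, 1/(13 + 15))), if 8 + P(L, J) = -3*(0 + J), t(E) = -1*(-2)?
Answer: 1263/28 ≈ 45.107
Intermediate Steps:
t(E) = 2
P(L, J) = -8 - 3*J (P(L, J) = -8 - 3*(0 + J) = -8 - 3*J)
t(3)*66 + (-95 - P(-11, 1/(13 + 15))) = 2*66 + (-95 - (-8 - 3/(13 + 15))) = 132 + (-95 - (-8 - 3/28)) = 132 + (-95 - 1*(-227/28)) = 132 + (-95 + 227/28) = 132 - 2433/28 = 1263/28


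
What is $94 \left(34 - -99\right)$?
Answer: $12502$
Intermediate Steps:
$94 \left(34 - -99\right) = 94 \left(34 + 99\right) = 94 \cdot 133 = 12502$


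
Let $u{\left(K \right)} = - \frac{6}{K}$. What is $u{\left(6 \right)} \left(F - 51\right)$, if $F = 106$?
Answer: $-55$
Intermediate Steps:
$u{\left(6 \right)} \left(F - 51\right) = - \frac{6}{6} \left(106 - 51\right) = \left(-6\right) \frac{1}{6} \cdot 55 = \left(-1\right) 55 = -55$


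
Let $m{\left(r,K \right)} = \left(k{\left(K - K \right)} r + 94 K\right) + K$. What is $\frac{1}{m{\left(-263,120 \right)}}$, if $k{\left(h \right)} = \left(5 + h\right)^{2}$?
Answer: $\frac{1}{4825} \approx 0.00020725$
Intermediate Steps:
$m{\left(r,K \right)} = 25 r + 95 K$ ($m{\left(r,K \right)} = \left(\left(5 + \left(K - K\right)\right)^{2} r + 94 K\right) + K = \left(\left(5 + 0\right)^{2} r + 94 K\right) + K = \left(5^{2} r + 94 K\right) + K = \left(25 r + 94 K\right) + K = 25 r + 95 K$)
$\frac{1}{m{\left(-263,120 \right)}} = \frac{1}{25 \left(-263\right) + 95 \cdot 120} = \frac{1}{-6575 + 11400} = \frac{1}{4825}$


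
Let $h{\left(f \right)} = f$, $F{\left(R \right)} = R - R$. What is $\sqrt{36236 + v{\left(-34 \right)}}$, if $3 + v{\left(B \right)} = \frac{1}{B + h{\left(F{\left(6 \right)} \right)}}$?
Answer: $\frac{\sqrt{41885314}}{34} \approx 190.35$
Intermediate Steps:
$F{\left(R \right)} = 0$
$v{\left(B \right)} = -3 + \frac{1}{B}$ ($v{\left(B \right)} = -3 + \frac{1}{B + 0} = -3 + \frac{1}{B}$)
$\sqrt{36236 + v{\left(-34 \right)}} = \sqrt{36236 - \left(3 - \frac{1}{-34}\right)} = \sqrt{36236 - \frac{103}{34}} = \sqrt{\frac{1231921}{34}} = \frac{\sqrt{41885314}}{34}$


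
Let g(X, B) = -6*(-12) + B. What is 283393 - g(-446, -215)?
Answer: 283536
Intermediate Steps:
g(X, B) = 72 + B
283393 - g(-446, -215) = 283393 - (72 - 215) = 283393 - 1*(-143) = 283393 + 143 = 283536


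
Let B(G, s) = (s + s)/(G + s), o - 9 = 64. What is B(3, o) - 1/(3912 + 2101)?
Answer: 438911/228494 ≈ 1.9209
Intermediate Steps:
o = 73 (o = 9 + 64 = 73)
B(G, s) = 2*s/(G + s) (B(G, s) = (2*s)/(G + s) = 2*s/(G + s))
B(3, o) - 1/(3912 + 2101) = 2*73/(3 + 73) - 1/(3912 + 2101) = 2*73/76 - 1/6013 = 2*73*(1/76) - 1*1/6013 = 73/38 - 1/6013 = 438911/228494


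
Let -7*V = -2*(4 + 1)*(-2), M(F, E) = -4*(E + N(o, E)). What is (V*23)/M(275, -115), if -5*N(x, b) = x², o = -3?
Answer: -575/4088 ≈ -0.14066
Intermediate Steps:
N(x, b) = -x²/5
M(F, E) = 36/5 - 4*E (M(F, E) = -4*(E - ⅕*(-3)²) = -4*(E - ⅕*9) = -4*(E - 9/5) = -4*(-9/5 + E) = 36/5 - 4*E)
V = -20/7 (V = -(-2*(4 + 1))*(-2)/7 = -(-2*5)*(-2)/7 = -(-10)*(-2)/7 = -⅐*20 = -20/7 ≈ -2.8571)
(V*23)/M(275, -115) = (-20/7*23)/(36/5 - 4*(-115)) = -460/(7*(36/5 + 460)) = -460/(7*2336/5) = -460/7*5/2336 = -575/4088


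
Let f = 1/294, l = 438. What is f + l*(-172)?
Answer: -22148783/294 ≈ -75336.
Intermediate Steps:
f = 1/294 ≈ 0.0034014
f + l*(-172) = 1/294 + 438*(-172) = 1/294 - 75336 = -22148783/294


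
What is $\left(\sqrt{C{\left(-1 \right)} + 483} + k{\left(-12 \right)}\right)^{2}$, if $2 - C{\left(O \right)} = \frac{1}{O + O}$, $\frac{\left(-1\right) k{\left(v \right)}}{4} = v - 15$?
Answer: $\frac{\left(216 + \sqrt{1942}\right)^{2}}{4} \approx 16909.0$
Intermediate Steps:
$k{\left(v \right)} = 60 - 4 v$ ($k{\left(v \right)} = - 4 \left(v - 15\right) = - 4 \left(-15 + v\right) = 60 - 4 v$)
$C{\left(O \right)} = 2 - \frac{1}{2 O}$ ($C{\left(O \right)} = 2 - \frac{1}{O + O} = 2 - \frac{1}{2 O}$)
$\left(\sqrt{C{\left(-1 \right)} + 483} + k{\left(-12 \right)}\right)^{2} = \left(\sqrt{\left(2 - \frac{1}{2 \left(-1\right)}\right) + 483} + \left(60 - -48\right)\right)^{2} = \left(\sqrt{\left(2 - - \frac{1}{2}\right) + 483} + \left(60 + 48\right)\right)^{2} = \left(\sqrt{\left(2 + \frac{1}{2}\right) + 483} + 108\right)^{2} = \left(\sqrt{\frac{5}{2} + 483} + 108\right)^{2} = \left(\sqrt{\frac{971}{2}} + 108\right)^{2} = \left(\frac{\sqrt{1942}}{2} + 108\right)^{2} = \left(108 + \frac{\sqrt{1942}}{2}\right)^{2}$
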